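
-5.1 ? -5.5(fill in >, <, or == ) >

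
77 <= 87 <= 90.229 True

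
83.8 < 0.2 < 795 False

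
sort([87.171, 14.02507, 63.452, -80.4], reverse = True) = [87.171, 63.452, 14.02507, -80.4]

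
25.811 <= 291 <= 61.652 False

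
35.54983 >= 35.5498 True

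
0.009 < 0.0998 True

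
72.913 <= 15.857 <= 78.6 False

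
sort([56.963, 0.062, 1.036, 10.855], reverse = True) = [56.963, 10.855, 1.036, 0.062]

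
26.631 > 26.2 True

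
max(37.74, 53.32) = 53.32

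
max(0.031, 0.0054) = 0.031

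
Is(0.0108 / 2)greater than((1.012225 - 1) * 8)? No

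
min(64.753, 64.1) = 64.1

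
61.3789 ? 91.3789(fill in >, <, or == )<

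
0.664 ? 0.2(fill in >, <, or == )>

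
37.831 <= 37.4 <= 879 False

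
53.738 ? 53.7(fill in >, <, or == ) >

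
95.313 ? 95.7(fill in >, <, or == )<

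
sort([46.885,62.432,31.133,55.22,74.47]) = [31.133,46.885,55.22,62.432,74.47]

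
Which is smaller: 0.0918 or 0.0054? 0.0054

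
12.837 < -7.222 False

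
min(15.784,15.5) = 15.5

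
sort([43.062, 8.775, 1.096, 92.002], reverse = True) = [92.002, 43.062, 8.775, 1.096]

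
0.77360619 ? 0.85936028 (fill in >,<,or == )<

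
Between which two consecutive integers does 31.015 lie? 31 and 32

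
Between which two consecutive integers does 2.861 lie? 2 and 3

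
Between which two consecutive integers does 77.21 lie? 77 and 78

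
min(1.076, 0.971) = 0.971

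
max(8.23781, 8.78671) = 8.78671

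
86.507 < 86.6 True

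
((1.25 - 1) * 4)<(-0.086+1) False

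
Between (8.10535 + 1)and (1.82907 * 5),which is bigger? (1.82907 * 5)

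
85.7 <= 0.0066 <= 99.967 False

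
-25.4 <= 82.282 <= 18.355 False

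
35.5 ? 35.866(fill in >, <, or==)<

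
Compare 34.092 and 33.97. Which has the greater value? 34.092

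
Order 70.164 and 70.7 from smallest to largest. 70.164, 70.7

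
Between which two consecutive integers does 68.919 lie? 68 and 69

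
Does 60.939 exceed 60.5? Yes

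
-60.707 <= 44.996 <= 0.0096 False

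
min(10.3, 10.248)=10.248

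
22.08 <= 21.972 False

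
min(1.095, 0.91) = 0.91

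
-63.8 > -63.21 False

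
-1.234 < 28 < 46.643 True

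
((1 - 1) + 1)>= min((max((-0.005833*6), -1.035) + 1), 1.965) True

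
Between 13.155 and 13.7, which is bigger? 13.7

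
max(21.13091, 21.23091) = 21.23091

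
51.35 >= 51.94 False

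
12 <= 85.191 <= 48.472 False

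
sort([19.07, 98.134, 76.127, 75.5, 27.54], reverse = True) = [98.134, 76.127, 75.5, 27.54, 19.07]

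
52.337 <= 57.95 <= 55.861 False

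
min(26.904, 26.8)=26.8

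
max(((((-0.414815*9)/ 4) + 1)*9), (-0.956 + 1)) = 0.59999625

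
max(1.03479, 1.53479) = 1.53479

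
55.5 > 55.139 True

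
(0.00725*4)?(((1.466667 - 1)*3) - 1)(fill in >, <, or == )<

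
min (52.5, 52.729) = 52.5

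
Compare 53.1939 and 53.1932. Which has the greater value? 53.1939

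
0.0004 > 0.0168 False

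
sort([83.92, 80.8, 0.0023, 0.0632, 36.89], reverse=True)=[83.92, 80.8, 36.89, 0.0632, 0.0023]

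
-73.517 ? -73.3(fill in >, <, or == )<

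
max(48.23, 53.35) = 53.35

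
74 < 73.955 False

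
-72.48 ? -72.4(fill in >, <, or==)<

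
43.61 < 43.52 False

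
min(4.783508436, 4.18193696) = 4.18193696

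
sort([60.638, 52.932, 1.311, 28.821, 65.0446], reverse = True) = [65.0446, 60.638, 52.932, 28.821, 1.311]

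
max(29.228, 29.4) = 29.4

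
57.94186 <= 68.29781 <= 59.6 False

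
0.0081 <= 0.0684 True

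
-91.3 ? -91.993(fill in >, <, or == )>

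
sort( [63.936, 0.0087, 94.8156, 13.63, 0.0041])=[0.0041, 0.0087, 13.63, 63.936, 94.8156]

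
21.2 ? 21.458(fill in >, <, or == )<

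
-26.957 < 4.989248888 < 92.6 True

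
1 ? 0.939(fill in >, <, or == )>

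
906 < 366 False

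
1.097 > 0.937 True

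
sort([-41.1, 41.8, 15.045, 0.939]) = [-41.1, 0.939, 15.045, 41.8]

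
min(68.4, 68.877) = 68.4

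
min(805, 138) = 138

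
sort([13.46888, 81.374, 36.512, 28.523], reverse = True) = [81.374, 36.512, 28.523, 13.46888]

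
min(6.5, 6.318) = 6.318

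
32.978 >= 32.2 True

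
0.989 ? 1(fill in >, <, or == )<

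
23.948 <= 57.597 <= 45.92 False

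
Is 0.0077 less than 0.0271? Yes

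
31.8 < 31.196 False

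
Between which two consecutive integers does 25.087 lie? 25 and 26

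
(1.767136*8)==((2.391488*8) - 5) False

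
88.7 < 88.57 False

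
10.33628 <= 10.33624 False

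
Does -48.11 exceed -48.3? Yes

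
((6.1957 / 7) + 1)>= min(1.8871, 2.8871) False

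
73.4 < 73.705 True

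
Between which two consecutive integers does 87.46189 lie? 87 and 88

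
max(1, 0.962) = 1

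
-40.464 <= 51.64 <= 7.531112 False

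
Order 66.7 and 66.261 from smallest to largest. 66.261, 66.7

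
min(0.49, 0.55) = 0.49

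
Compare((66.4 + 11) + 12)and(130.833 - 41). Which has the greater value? (130.833 - 41)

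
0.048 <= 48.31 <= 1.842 False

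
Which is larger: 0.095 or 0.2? 0.2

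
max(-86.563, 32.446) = 32.446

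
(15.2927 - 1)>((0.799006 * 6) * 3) False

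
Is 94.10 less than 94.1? No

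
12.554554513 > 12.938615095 False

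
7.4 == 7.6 False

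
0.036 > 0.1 False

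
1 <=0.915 False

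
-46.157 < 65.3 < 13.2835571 False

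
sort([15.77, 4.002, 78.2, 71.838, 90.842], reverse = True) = [90.842, 78.2, 71.838, 15.77, 4.002]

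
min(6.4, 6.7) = 6.4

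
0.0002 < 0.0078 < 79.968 True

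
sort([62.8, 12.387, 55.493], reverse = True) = [62.8, 55.493, 12.387]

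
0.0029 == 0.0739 False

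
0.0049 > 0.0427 False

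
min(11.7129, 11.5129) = 11.5129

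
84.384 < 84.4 True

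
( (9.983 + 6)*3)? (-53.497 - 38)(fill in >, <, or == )>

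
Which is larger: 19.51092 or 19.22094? 19.51092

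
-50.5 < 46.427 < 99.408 True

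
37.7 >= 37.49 True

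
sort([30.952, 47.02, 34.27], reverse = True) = [47.02, 34.27, 30.952]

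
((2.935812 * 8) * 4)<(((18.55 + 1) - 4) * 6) False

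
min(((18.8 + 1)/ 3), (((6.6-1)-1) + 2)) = 6.6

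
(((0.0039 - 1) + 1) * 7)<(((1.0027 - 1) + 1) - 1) False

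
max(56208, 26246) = 56208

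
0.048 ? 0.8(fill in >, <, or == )<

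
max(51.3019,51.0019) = 51.3019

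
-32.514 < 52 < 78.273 True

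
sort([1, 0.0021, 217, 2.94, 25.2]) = [0.0021, 1, 2.94, 25.2, 217]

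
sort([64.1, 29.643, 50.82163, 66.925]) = [29.643, 50.82163, 64.1, 66.925]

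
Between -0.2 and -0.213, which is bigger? -0.2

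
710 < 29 False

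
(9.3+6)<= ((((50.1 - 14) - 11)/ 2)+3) True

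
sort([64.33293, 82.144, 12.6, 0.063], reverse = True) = [82.144, 64.33293, 12.6, 0.063]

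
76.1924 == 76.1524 False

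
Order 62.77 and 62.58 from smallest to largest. 62.58,62.77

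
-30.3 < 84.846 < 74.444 False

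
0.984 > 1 False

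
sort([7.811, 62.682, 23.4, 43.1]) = [7.811, 23.4, 43.1, 62.682]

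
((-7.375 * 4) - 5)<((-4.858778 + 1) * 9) False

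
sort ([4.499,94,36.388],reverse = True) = [94,36.388,4.499]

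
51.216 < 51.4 True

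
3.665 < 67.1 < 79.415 True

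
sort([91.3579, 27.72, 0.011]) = [0.011, 27.72, 91.3579]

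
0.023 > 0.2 False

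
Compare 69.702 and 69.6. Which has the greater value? 69.702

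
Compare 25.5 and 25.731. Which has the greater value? 25.731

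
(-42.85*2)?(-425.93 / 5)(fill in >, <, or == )<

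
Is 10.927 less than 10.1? No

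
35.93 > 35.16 True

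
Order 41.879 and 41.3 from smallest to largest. 41.3, 41.879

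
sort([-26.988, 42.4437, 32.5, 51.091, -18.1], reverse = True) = [51.091, 42.4437, 32.5, -18.1, -26.988]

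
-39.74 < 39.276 True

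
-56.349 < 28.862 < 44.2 True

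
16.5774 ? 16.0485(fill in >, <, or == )>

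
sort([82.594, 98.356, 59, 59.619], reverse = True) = [98.356, 82.594, 59.619, 59]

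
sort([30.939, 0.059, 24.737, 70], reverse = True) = [70, 30.939, 24.737, 0.059]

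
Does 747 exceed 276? Yes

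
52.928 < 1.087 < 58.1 False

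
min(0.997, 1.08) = 0.997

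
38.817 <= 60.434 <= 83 True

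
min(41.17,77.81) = 41.17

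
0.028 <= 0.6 True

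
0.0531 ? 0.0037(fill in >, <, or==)>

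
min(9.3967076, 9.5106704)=9.3967076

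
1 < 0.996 False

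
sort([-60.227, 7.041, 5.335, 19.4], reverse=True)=[19.4, 7.041, 5.335, -60.227]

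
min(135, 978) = 135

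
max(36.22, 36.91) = 36.91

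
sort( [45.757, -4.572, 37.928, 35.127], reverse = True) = [45.757, 37.928, 35.127, -4.572]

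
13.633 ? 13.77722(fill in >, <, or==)<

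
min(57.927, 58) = 57.927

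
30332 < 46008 True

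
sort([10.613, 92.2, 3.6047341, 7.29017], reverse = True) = [92.2, 10.613, 7.29017, 3.6047341]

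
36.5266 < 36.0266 False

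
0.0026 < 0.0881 True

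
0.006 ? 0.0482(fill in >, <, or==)<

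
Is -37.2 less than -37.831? No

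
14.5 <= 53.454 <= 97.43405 True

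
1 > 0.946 True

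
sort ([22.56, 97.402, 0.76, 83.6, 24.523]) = [0.76, 22.56, 24.523, 83.6, 97.402]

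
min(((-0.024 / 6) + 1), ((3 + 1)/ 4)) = 0.996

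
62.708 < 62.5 False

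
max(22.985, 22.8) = 22.985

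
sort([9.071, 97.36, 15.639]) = [9.071, 15.639, 97.36]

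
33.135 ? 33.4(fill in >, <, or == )<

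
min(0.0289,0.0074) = 0.0074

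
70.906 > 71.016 False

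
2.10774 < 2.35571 True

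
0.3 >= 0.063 True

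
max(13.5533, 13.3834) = 13.5533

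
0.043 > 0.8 False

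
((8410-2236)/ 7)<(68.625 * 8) False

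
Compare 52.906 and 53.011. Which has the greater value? 53.011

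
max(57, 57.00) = 57.00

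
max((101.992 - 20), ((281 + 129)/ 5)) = 82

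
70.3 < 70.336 True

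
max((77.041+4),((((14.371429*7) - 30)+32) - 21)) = 81.600003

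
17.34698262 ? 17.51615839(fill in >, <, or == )<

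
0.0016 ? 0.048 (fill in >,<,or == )<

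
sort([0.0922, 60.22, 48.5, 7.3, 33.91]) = [0.0922, 7.3, 33.91, 48.5, 60.22]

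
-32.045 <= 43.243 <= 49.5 True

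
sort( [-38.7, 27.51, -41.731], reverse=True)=[27.51, -38.7, -41.731]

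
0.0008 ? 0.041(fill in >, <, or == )<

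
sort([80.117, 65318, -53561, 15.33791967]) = [-53561, 15.33791967, 80.117, 65318]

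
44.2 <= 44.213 True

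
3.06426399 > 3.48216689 False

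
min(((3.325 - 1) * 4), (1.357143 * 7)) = 9.3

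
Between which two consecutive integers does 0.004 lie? 0 and 1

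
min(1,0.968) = 0.968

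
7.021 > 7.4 False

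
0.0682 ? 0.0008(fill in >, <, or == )>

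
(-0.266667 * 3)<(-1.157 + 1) True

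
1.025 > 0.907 True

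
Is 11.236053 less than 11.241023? Yes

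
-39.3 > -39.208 False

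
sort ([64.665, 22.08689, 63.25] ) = [22.08689, 63.25, 64.665]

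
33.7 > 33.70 False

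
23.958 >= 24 False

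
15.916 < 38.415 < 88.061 True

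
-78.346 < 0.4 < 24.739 True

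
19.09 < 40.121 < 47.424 True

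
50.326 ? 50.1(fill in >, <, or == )>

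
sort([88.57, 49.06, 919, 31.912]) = [31.912, 49.06, 88.57, 919]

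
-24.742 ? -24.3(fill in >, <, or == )<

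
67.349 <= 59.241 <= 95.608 False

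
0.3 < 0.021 False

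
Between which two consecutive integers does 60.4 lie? 60 and 61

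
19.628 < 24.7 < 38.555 True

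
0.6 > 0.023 True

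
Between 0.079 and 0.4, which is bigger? 0.4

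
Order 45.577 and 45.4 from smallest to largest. 45.4, 45.577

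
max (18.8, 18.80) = 18.80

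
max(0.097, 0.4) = 0.4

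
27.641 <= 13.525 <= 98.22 False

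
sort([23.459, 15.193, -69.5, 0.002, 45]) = [-69.5, 0.002, 15.193, 23.459, 45]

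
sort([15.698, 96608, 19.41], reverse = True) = [96608, 19.41, 15.698]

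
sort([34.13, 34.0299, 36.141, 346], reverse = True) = [346, 36.141, 34.13, 34.0299]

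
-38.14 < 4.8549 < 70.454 True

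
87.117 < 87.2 True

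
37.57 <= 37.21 False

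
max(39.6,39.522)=39.6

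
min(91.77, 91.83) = 91.77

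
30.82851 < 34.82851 True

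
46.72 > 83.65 False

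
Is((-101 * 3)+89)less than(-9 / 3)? Yes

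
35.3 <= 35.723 True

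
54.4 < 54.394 False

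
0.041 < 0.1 True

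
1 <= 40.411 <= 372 True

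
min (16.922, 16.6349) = 16.6349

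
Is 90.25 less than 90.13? No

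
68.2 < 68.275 True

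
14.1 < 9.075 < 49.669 False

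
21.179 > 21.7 False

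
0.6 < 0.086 False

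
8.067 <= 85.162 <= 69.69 False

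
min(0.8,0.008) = 0.008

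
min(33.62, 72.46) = 33.62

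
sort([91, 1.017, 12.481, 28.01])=[1.017, 12.481, 28.01, 91]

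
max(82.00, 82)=82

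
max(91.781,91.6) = 91.781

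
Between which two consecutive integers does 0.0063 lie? 0 and 1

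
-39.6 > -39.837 True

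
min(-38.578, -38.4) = -38.578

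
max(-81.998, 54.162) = 54.162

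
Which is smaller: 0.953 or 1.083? 0.953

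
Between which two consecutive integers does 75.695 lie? 75 and 76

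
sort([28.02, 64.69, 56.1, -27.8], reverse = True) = [64.69, 56.1, 28.02, -27.8]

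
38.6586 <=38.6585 False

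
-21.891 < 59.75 True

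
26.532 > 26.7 False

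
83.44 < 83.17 False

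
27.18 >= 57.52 False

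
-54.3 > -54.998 True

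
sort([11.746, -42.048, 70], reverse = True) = [70, 11.746, -42.048]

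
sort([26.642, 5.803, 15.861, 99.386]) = [5.803, 15.861, 26.642, 99.386]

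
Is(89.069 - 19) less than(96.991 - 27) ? No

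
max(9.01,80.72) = 80.72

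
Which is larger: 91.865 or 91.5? 91.865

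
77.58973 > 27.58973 True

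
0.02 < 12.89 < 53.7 True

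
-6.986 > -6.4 False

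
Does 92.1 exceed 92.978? No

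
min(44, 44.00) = 44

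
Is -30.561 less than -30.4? Yes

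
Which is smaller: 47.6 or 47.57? 47.57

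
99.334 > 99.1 True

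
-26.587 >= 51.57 False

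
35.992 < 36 True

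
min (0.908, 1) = 0.908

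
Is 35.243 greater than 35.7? No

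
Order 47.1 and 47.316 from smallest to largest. 47.1,47.316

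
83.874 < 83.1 False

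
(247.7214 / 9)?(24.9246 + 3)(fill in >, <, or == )<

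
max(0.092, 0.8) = 0.8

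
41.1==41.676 False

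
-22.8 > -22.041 False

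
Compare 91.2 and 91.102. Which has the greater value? 91.2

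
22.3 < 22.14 False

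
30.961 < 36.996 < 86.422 True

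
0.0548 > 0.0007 True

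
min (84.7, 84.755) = 84.7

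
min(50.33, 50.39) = 50.33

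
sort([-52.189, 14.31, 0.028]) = [-52.189, 0.028, 14.31]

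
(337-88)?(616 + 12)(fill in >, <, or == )<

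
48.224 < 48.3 True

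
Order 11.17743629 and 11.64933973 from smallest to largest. 11.17743629,11.64933973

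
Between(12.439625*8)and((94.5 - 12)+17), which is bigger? (12.439625*8)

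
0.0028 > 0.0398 False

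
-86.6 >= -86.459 False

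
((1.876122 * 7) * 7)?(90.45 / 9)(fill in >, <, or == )>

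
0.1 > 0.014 True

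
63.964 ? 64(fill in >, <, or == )<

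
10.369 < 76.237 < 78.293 True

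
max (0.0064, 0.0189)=0.0189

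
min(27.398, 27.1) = 27.1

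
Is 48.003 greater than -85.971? Yes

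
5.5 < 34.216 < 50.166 True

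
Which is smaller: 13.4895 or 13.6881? 13.4895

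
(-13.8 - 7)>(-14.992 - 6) True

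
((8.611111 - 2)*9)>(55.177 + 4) True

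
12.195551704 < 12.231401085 True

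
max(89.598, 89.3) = 89.598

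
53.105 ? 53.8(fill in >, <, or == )<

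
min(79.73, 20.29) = 20.29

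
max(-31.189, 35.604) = 35.604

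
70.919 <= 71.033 True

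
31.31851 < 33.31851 True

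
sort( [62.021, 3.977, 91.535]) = [3.977, 62.021, 91.535]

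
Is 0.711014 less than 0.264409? No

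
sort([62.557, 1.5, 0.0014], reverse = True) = [62.557, 1.5, 0.0014]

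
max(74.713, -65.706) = 74.713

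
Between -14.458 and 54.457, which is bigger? 54.457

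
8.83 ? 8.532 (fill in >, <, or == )>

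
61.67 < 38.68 False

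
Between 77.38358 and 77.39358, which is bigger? 77.39358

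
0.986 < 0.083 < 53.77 False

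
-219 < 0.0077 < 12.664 True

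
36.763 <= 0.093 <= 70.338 False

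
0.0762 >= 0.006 True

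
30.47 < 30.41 False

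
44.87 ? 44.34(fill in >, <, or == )>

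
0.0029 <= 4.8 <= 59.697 True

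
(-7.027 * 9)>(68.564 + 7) False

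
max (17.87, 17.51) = 17.87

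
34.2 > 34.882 False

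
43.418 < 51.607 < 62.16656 True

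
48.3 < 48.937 True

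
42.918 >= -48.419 True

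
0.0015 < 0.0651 True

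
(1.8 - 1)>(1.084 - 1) True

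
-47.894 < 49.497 True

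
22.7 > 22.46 True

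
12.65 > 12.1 True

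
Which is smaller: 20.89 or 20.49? 20.49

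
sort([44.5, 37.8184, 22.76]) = [22.76, 37.8184, 44.5]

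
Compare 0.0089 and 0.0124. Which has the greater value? 0.0124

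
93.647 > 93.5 True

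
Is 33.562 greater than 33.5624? No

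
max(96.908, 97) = 97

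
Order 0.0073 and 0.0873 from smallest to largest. 0.0073,0.0873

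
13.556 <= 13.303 False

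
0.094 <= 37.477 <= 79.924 True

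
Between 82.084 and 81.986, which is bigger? 82.084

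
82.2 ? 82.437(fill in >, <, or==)<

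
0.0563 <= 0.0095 False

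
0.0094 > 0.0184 False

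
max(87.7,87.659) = 87.7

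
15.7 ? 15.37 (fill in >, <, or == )>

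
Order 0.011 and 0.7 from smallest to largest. 0.011, 0.7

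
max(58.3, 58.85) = 58.85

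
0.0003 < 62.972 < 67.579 True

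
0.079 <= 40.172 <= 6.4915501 False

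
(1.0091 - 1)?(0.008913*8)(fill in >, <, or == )<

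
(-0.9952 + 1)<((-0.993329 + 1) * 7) True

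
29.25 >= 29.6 False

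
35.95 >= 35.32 True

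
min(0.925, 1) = 0.925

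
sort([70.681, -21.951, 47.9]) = [-21.951, 47.9, 70.681]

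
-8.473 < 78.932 True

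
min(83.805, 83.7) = 83.7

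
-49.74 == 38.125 False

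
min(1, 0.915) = 0.915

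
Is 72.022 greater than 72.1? No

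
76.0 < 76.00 False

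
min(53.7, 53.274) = 53.274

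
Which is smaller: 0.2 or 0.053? 0.053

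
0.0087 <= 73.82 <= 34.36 False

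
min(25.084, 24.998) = 24.998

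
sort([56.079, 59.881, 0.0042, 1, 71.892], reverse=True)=[71.892, 59.881, 56.079, 1, 0.0042]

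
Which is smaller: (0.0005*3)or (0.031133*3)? (0.0005*3)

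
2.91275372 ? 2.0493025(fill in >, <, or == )>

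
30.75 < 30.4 False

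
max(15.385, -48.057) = 15.385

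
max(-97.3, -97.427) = -97.3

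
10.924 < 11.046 True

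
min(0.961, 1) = 0.961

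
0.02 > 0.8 False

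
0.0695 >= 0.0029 True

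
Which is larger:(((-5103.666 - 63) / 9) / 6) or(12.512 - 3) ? (12.512 - 3)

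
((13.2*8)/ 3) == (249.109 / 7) False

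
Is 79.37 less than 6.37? No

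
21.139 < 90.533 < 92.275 True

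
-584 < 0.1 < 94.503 True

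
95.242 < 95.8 True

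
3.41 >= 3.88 False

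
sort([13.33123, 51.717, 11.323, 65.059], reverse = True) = [65.059, 51.717, 13.33123, 11.323]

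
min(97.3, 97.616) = 97.3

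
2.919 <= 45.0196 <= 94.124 True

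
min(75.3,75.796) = 75.3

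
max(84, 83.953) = 84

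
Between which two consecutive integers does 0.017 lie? 0 and 1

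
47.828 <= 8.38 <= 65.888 False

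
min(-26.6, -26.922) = -26.922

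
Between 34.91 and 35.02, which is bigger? 35.02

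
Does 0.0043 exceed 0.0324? No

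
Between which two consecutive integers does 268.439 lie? 268 and 269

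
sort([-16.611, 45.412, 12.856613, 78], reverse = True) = [78, 45.412, 12.856613, -16.611]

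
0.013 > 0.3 False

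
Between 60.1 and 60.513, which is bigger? 60.513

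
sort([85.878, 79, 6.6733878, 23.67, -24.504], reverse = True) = [85.878, 79, 23.67, 6.6733878, -24.504]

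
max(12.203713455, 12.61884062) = 12.61884062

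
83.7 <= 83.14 False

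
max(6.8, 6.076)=6.8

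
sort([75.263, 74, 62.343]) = [62.343, 74, 75.263]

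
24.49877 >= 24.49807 True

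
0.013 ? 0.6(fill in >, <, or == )<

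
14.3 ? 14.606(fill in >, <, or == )<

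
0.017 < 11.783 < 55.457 True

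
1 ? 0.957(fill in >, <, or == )>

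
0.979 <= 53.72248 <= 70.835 True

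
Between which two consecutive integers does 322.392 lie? 322 and 323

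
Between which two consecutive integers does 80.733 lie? 80 and 81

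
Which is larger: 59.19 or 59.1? 59.19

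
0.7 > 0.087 True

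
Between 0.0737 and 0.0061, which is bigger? 0.0737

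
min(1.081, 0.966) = 0.966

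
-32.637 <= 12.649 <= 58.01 True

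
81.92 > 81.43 True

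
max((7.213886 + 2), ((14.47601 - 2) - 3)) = 9.47601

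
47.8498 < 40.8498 False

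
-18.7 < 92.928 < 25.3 False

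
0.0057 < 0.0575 True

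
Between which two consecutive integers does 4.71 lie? 4 and 5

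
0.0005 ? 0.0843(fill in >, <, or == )<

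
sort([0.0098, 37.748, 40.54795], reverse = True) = [40.54795, 37.748, 0.0098]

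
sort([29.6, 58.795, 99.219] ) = [29.6, 58.795, 99.219]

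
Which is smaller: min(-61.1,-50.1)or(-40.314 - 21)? (-40.314 - 21)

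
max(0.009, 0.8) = 0.8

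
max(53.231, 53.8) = 53.8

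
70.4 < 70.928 True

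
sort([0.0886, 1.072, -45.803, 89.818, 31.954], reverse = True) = [89.818, 31.954, 1.072, 0.0886, -45.803]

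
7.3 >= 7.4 False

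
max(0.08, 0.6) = 0.6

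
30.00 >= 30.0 True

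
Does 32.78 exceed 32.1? Yes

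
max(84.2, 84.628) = 84.628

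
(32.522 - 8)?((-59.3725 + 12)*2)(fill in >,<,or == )>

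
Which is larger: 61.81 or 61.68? 61.81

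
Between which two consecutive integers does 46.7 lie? 46 and 47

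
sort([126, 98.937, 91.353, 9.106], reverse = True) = [126, 98.937, 91.353, 9.106]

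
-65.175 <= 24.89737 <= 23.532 False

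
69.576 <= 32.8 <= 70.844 False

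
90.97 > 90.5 True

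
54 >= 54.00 True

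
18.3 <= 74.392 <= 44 False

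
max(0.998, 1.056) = 1.056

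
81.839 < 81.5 False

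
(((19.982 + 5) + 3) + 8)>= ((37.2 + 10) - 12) True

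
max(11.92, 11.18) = 11.92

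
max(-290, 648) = 648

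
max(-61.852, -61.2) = -61.2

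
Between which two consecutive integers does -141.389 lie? -142 and -141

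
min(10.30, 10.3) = 10.30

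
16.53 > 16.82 False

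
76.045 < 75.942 False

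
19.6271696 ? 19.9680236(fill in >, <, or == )<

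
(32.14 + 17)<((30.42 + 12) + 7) True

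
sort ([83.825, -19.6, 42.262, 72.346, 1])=[-19.6, 1, 42.262, 72.346, 83.825]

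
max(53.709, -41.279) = 53.709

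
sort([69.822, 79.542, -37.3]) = [-37.3, 69.822, 79.542]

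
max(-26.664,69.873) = 69.873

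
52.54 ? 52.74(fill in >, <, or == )<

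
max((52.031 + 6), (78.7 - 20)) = 58.7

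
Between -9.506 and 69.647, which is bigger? 69.647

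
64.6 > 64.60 False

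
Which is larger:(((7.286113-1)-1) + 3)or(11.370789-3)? (11.370789-3)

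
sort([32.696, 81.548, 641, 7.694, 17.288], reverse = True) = [641, 81.548, 32.696, 17.288, 7.694]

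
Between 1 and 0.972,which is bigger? 1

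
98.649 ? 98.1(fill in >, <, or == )>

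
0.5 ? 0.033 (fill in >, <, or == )>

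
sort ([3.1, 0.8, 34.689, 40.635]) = [0.8, 3.1, 34.689, 40.635]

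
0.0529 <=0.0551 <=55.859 True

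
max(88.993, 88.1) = 88.993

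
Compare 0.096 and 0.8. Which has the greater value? 0.8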